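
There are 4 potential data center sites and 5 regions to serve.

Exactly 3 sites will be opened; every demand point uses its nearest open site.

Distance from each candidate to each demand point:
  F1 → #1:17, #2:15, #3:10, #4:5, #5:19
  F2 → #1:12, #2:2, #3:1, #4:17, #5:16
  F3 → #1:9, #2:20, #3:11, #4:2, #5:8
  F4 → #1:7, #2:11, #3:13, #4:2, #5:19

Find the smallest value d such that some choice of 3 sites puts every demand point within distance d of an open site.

8

Open {F2, F3, F4}.
  Farthest demand point is #5 at distance 8 (to F3); all others are ≤ 8.
With {F1, F2, F3} the worst case is 9.
With {F1, F3, F4} the worst case is 11.
No size-3 selection achieves below 8.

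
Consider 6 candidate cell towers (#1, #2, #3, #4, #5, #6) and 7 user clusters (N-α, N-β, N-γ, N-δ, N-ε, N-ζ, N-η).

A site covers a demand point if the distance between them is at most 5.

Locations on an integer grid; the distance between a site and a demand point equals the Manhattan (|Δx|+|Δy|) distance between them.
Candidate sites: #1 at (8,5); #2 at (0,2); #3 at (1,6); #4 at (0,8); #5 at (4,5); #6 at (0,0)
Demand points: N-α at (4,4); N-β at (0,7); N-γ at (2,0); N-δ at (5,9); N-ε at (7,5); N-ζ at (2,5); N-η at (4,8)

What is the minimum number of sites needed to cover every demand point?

2

Coverage sets (demand points within 5 of each site):
  #1: {N-α, N-ε}
  #2: {N-β, N-γ, N-ζ}
  #3: {N-α, N-β, N-ζ, N-η}
  #4: {N-β, N-ζ, N-η}
  #5: {N-α, N-δ, N-ε, N-ζ, N-η}
  #6: {N-γ}
No single site covers all 7 demand points.
But {#2, #5} covers everything, so the minimum is 2.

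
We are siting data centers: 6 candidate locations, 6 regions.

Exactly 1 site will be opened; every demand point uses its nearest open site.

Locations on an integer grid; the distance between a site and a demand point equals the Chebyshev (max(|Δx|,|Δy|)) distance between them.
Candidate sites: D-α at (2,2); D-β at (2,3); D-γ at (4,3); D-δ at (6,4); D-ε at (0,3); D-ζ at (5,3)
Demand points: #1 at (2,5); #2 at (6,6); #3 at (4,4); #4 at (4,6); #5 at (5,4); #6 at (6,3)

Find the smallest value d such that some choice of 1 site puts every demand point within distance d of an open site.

3

Open {D-γ}.
  Farthest demand point is #2 at distance 3 (to D-γ); all others are ≤ 3.
With {D-ζ} the worst case is 3.
With {D-α} the worst case is 4.
No size-1 selection achieves below 3.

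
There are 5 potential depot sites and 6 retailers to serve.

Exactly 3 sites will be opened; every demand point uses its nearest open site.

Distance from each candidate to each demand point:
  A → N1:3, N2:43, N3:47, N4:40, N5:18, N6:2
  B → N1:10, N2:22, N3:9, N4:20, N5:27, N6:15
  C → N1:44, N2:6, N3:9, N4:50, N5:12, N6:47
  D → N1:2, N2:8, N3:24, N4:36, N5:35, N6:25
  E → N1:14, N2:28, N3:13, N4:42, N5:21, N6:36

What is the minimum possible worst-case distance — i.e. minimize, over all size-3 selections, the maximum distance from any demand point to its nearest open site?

20

Open {A, B, C}.
  Farthest demand point is N4 at distance 20 (to B); all others are ≤ 20.
With {A, B, D} the worst case is 20.
With {B, C, D} the worst case is 20.
No size-3 selection achieves below 20.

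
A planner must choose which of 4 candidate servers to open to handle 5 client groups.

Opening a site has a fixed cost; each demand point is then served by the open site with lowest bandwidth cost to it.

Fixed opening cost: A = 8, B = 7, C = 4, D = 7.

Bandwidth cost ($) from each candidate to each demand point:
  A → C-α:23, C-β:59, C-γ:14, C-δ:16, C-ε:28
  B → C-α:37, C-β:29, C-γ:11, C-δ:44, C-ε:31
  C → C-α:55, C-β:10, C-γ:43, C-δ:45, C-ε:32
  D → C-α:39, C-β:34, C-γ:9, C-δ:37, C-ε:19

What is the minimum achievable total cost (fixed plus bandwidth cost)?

96

Open {A, C, D}: assign each demand point to its cheapest open site.
  C-α→A 23, C-β→C 10, C-γ→D 9, C-δ→A 16, C-ε→D 19
  bandwidth cost 77, fixed 19 → total 96.
Compare {A, C}: bandwidth cost 91 + fixed 12 = 103.
Compare {A, B, C, D}: bandwidth cost 77 + fixed 26 = 103.
Compare {A, B, C}: bandwidth cost 88 + fixed 19 = 107.
All other subsets cost ≥ 103. Minimum total cost: 96.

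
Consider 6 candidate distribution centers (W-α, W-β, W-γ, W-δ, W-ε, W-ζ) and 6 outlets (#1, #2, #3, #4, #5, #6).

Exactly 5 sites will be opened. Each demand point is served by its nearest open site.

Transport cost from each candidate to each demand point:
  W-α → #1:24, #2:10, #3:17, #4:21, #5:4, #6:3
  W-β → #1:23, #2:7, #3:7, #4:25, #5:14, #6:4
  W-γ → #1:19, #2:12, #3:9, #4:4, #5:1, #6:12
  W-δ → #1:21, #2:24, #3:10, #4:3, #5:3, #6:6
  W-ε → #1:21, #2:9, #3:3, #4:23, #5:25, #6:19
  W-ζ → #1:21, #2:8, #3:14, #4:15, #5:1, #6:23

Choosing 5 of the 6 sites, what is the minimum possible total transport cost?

Open {W-α, W-β, W-γ, W-δ, W-ε}.
  #1→W-γ 19, #2→W-β 7, #3→W-ε 3, #4→W-δ 3, #5→W-γ 1, #6→W-α 3  ⇒ total 36.
Compare {W-α, W-β, W-γ, W-ε, W-ζ}: total 37.
Compare {W-α, W-γ, W-δ, W-ε, W-ζ}: total 37.
No size-5 selection does better; minimum is 36.

36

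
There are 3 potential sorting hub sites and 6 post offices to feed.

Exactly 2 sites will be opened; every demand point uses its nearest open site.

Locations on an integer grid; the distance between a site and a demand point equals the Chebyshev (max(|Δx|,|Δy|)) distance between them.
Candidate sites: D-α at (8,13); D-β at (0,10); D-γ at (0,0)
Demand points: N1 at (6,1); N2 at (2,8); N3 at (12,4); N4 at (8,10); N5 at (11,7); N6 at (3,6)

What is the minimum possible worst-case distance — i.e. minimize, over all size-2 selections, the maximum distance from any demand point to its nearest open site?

9

Open {D-α, D-β}.
  Farthest demand point is N1 at distance 9 (to D-β); all others are ≤ 9.
With {D-α, D-γ} the worst case is 9.
With {D-β, D-γ} the worst case is 12.
No size-2 selection achieves below 9.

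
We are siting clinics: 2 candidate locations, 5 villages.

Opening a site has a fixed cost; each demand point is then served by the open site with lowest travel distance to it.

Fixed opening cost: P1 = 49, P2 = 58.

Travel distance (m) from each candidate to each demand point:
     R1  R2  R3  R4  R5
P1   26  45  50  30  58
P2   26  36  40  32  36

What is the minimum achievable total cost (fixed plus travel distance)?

228

Open {P2}: assign each demand point to its cheapest open site.
  R1→P2 26, R2→P2 36, R3→P2 40, R4→P2 32, R5→P2 36
  travel distance 170, fixed 58 → total 228.
Compare {P1}: travel distance 209 + fixed 49 = 258.
Compare {P1, P2}: travel distance 168 + fixed 107 = 275.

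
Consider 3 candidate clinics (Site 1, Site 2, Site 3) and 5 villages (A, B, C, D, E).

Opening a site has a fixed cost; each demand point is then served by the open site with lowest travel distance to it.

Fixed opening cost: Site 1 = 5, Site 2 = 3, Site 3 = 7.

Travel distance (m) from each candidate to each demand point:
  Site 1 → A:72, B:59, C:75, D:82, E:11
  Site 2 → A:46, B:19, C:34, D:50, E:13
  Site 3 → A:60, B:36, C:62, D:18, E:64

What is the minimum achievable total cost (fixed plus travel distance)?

140

Open {Site 2, Site 3}: assign each demand point to its cheapest open site.
  A→Site 2 46, B→Site 2 19, C→Site 2 34, D→Site 3 18, E→Site 2 13
  travel distance 130, fixed 10 → total 140.
Compare {Site 1, Site 2, Site 3}: travel distance 128 + fixed 15 = 143.
Compare {Site 2}: travel distance 162 + fixed 3 = 165.
Compare {Site 1, Site 2}: travel distance 160 + fixed 8 = 168.
All other subsets cost ≥ 143. Minimum total cost: 140.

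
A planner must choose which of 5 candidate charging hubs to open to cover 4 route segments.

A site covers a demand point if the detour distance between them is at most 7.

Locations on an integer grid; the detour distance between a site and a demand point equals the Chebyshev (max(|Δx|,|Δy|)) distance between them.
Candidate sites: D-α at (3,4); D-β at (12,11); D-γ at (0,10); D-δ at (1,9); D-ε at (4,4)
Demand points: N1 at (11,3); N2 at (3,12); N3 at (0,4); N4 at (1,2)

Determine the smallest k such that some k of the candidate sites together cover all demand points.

Coverage sets (demand points within 7 of each site):
  D-α: {N3, N4}
  D-β: {}
  D-γ: {N2, N3}
  D-δ: {N2, N3, N4}
  D-ε: {N1, N3, N4}
No single site covers all 4 demand points.
But {D-γ, D-ε} covers everything, so the minimum is 2.

2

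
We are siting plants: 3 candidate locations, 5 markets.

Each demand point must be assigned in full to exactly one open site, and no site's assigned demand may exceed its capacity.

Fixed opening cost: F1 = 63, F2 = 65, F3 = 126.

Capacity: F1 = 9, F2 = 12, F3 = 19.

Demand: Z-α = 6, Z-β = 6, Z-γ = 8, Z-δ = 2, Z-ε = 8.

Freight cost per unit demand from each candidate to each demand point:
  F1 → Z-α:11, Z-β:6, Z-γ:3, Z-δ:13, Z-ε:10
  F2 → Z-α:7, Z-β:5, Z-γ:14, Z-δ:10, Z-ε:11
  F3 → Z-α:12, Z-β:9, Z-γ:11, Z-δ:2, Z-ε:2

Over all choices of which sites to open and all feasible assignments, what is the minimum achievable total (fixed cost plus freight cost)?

370

Open {F1, F2, F3}; cheapest assignment that respects the capacities:
  F1 (cap 9, load 8): Z-γ — cost 8×3 = 24
  F2 (cap 12, load 12): Z-α, Z-β — cost 6×7 + 6×5 = 72
  F3 (cap 19, load 10): Z-δ, Z-ε — cost 2×2 + 8×2 = 20
  Shipping 116, fixed 254 → total 370.
  Any other capacity-feasible assignment to {F1, F2, F3} ships for at least 116.
Compare {F2, F3}: its best feasible assignment gives total 371.
Every other set of open sites that can feasibly serve all demand totals ≥ 371 even under its best assignment. Minimum: 370.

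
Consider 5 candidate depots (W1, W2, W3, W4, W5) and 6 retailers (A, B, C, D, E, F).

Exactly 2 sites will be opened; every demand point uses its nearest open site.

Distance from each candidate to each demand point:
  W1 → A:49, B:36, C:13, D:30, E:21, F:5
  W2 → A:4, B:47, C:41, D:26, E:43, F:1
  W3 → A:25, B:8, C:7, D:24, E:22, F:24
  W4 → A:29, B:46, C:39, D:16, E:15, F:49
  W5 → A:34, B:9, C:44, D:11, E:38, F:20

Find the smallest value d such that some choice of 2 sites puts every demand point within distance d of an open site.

Open {W2, W3}.
  Farthest demand point is D at distance 24 (to W3); all others are ≤ 24.
With {W1, W3} the worst case is 25.
With {W3, W4} the worst case is 25.
No size-2 selection achieves below 24.

24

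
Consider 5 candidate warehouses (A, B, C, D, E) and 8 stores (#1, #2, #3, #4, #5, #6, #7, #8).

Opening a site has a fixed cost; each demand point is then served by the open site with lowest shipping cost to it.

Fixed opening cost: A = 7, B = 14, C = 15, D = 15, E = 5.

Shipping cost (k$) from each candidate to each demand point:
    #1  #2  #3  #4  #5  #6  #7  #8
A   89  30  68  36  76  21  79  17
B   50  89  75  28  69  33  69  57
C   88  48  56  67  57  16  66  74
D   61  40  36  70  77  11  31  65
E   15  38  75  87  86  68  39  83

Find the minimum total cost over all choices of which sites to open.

Open {A, C, D, E}: assign each demand point to its cheapest open site.
  #1→E 15, #2→A 30, #3→D 36, #4→A 36, #5→C 57, #6→D 11, #7→D 31, #8→A 17
  shipping cost 233, fixed 42 → total 275.
Compare {A, B, D, E}: shipping cost 237 + fixed 41 = 278.
Compare {A, D, E}: shipping cost 252 + fixed 27 = 279.
Compare {A, B, C, D, E}: shipping cost 225 + fixed 56 = 281.
All other subsets cost ≥ 278. Minimum total cost: 275.

275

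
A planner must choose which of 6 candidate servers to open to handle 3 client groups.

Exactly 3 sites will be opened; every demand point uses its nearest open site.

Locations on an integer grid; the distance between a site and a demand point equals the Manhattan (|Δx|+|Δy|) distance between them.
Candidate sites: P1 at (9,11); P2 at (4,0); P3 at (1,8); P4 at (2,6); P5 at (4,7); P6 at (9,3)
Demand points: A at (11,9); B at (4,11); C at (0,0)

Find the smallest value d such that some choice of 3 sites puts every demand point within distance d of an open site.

4

Open {P1, P2, P5}.
  Farthest demand point is A at distance 4 (to P1); all others are ≤ 4.
With {P1, P2, P3} the worst case is 5.
With {P1, P2, P4} the worst case is 5.
No size-3 selection achieves below 4.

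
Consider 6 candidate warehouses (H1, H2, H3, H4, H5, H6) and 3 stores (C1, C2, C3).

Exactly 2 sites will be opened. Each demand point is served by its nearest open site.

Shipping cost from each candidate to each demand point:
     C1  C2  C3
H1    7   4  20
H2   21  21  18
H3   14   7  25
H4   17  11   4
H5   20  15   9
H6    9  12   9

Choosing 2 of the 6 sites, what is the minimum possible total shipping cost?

15

Open {H1, H4}.
  C1→H1 7, C2→H1 4, C3→H4 4  ⇒ total 15.
Compare {H1, H5}: total 20.
Compare {H1, H6}: total 20.
No size-2 selection does better; minimum is 15.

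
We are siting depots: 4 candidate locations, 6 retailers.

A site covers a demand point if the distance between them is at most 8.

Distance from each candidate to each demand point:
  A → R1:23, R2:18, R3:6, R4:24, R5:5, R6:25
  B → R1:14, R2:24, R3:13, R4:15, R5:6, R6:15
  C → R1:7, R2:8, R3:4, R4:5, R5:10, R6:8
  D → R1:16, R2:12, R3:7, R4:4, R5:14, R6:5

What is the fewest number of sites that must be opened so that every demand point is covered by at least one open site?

Coverage sets (demand points within 8 of each site):
  A: {R3, R5}
  B: {R5}
  C: {R1, R2, R3, R4, R6}
  D: {R3, R4, R6}
No single site covers all 6 demand points.
But {A, C} covers everything, so the minimum is 2.

2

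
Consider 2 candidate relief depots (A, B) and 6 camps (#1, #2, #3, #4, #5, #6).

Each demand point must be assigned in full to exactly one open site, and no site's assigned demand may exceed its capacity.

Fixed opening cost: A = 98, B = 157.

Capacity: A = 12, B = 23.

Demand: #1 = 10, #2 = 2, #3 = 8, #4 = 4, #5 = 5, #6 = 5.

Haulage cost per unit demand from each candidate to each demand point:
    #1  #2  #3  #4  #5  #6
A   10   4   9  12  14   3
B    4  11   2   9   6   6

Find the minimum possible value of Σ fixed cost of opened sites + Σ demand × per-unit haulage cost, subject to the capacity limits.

Open {A, B}; cheapest assignment that respects the capacities:
  A (cap 12, load 11): #2, #4, #6 — cost 2×4 + 4×12 + 5×3 = 71
  B (cap 23, load 23): #1, #3, #5 — cost 10×4 + 8×2 + 5×6 = 86
  Shipping 157, fixed 255 → total 412.
  Any other capacity-feasible assignment to {A, B} ships for at least 157.
Total demand is 34 and no other set of sites has combined capacity ≥ 34, so {A, B} is the only feasible choice of open sites. Minimum: 412.

412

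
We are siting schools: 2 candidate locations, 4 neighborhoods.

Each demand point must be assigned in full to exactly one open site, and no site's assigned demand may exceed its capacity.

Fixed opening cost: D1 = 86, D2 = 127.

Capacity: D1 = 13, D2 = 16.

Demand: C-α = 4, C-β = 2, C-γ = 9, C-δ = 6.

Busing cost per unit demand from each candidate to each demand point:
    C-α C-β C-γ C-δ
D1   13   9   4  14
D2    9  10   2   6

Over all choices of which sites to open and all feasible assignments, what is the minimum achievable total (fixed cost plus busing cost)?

Open {D1, D2}; cheapest assignment that respects the capacities:
  D1 (cap 13, load 6): C-α, C-β — cost 4×13 + 2×9 = 70
  D2 (cap 16, load 15): C-γ, C-δ — cost 9×2 + 6×6 = 54
  Shipping 124, fixed 213 → total 337.
  Any other capacity-feasible assignment to {D1, D2} ships for at least 124.
Total demand is 21 and no other set of sites has combined capacity ≥ 21, so {D1, D2} is the only feasible choice of open sites. Minimum: 337.

337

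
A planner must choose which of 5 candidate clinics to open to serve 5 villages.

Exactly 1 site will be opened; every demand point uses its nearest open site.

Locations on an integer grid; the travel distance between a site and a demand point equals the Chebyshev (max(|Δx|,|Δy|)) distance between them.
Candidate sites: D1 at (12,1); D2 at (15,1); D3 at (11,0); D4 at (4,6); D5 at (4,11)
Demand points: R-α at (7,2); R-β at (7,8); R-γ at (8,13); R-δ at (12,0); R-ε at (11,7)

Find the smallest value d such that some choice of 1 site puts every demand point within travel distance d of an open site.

8

Open {D4}.
  Farthest demand point is R-δ at travel distance 8 (to D4); all others are ≤ 8.
With {D5} the worst case is 11.
With {D1} the worst case is 12.
No size-1 selection achieves below 8.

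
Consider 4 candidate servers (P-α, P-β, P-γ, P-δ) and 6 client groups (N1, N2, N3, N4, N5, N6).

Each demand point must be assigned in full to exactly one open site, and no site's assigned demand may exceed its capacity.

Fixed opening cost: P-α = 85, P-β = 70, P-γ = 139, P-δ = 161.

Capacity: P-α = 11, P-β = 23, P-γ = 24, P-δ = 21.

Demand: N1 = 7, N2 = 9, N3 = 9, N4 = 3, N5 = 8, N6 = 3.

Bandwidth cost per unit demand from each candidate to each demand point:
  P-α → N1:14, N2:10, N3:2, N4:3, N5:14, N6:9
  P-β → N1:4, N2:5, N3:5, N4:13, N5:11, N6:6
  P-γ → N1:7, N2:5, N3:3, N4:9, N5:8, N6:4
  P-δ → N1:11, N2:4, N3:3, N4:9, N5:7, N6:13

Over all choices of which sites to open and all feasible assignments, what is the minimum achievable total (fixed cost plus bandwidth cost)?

Open {P-β, P-γ}; cheapest assignment that respects the capacities:
  P-β (cap 23, load 16): N1, N2 — cost 7×4 + 9×5 = 73
  P-γ (cap 24, load 23): N3, N4, N5, N6 — cost 9×3 + 3×9 + 8×8 + 3×4 = 130
  Shipping 203, fixed 209 → total 412.
  Any other capacity-feasible assignment to {P-β, P-γ} ships for at least 203.
Compare {P-β, P-δ}: its best feasible assignment gives total 432.
Compare {P-α, P-β, P-γ}: its best feasible assignment gives total 479.
Every other set of open sites that can feasibly serve all demand totals ≥ 432 even under its best assignment. Minimum: 412.

412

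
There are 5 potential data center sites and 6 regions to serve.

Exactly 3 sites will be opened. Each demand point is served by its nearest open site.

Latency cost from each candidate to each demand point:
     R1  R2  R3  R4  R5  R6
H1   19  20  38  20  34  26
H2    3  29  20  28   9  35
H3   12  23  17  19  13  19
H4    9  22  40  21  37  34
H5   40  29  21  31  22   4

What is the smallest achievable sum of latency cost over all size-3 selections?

Open {H2, H3, H5}.
  R1→H2 3, R2→H3 23, R3→H3 17, R4→H3 19, R5→H2 9, R6→H5 4  ⇒ total 75.
Compare {H1, H2, H5}: total 76.
Compare {H2, H4, H5}: total 79.
No size-3 selection does better; minimum is 75.

75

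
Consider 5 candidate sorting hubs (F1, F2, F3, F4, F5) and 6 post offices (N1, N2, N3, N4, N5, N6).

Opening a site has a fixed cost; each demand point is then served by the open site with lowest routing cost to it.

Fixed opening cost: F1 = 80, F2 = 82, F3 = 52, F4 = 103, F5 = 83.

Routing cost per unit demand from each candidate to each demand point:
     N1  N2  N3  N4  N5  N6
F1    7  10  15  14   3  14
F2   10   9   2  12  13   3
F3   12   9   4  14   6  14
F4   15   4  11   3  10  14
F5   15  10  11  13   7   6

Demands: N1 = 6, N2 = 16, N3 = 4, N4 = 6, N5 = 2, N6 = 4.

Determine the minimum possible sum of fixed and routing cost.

Open {F2, F4}: assign each demand point to its cheapest open site.
  N1→F2 6×10=60, N2→F4 16×4=64, N3→F2 4×2=8, N4→F4 6×3=18, N5→F4 2×10=20, N6→F2 4×3=12
  routing cost 182, fixed 185 → total 367.
Compare {F3, F4}: routing cost 238 + fixed 155 = 393.
Compare {F4}: routing cost 292 + fixed 103 = 395.
Compare {F2}: routing cost 322 + fixed 82 = 404.
All other subsets cost ≥ 393. Minimum total cost: 367.

367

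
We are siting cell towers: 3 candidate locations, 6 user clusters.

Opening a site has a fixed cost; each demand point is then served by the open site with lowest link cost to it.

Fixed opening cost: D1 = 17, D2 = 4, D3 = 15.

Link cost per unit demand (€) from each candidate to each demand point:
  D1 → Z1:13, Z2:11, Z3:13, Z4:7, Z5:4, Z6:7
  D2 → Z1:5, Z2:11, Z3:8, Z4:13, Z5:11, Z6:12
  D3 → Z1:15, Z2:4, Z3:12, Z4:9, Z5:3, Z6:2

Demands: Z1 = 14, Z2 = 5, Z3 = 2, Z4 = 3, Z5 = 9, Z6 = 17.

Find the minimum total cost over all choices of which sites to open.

Open {D2, D3}: assign each demand point to its cheapest open site.
  Z1→D2 14×5=70, Z2→D3 5×4=20, Z3→D2 2×8=16, Z4→D3 3×9=27, Z5→D3 9×3=27, Z6→D3 17×2=34
  link cost 194, fixed 19 → total 213.
Compare {D1, D2, D3}: link cost 188 + fixed 36 = 224.
Compare {D1, D2}: link cost 317 + fixed 21 = 338.
Compare {D1, D3}: link cost 308 + fixed 32 = 340.
All other subsets cost ≥ 224. Minimum total cost: 213.

213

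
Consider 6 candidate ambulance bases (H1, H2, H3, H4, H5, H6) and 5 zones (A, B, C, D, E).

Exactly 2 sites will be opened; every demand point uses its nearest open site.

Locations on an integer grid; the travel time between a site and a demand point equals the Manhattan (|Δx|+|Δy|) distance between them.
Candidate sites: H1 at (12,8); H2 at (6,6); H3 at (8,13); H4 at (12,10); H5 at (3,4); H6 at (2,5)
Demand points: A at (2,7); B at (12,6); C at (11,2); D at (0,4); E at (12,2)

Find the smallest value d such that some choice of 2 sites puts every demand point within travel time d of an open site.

7

Open {H1, H5}.
  Farthest demand point is C at travel time 7 (to H1); all others are ≤ 7.
With {H1, H6} the worst case is 7.
With {H1, H2} the worst case is 8.
No size-2 selection achieves below 7.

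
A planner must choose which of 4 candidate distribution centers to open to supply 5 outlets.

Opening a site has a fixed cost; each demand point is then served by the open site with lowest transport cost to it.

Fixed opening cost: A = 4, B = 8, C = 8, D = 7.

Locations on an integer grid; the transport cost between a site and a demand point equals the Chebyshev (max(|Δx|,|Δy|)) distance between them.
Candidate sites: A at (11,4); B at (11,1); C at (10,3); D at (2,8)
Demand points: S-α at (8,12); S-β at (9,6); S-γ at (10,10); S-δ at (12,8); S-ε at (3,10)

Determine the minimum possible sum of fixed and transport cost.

31

Open {A, D}: assign each demand point to its cheapest open site.
  S-α→D 6, S-β→A 2, S-γ→A 6, S-δ→A 4, S-ε→D 2
  transport cost 20, fixed 11 → total 31.
Compare {A}: transport cost 28 + fixed 4 = 32.
Compare {C, D}: transport cost 23 + fixed 15 = 38.
Compare {C}: transport cost 31 + fixed 8 = 39.
All other subsets cost ≥ 32. Minimum total cost: 31.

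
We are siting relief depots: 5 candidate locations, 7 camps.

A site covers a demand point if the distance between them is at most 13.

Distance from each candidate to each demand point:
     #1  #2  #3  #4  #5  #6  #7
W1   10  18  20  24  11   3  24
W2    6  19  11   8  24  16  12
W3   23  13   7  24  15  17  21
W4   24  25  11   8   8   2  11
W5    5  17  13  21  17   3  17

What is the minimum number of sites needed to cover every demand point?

Coverage sets (demand points within 13 of each site):
  W1: {#1, #5, #6}
  W2: {#1, #3, #4, #7}
  W3: {#2, #3}
  W4: {#3, #4, #5, #6, #7}
  W5: {#1, #3, #6}
No 2 sites suffice: every size-2 union leaves at least one demand point uncovered.
But {W1, W2, W3} covers everything, so the minimum is 3.

3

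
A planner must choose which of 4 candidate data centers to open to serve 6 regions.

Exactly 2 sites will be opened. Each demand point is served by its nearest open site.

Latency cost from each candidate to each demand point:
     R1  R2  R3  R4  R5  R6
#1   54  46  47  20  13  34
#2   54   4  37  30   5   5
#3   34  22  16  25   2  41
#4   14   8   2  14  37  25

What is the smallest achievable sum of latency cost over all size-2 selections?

44

Open {#2, #4}.
  R1→#4 14, R2→#2 4, R3→#4 2, R4→#4 14, R5→#2 5, R6→#2 5  ⇒ total 44.
Compare {#3, #4}: total 65.
Compare {#1, #4}: total 76.
No size-2 selection does better; minimum is 44.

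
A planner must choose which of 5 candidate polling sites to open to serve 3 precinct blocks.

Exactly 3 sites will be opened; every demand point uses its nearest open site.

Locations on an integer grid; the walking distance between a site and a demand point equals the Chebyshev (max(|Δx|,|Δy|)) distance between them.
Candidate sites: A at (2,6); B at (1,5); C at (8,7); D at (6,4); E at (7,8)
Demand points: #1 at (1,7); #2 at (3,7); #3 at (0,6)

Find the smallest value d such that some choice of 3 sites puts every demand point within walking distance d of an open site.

Open {A, B, C}.
  Farthest demand point is #1 at walking distance 1 (to A); all others are ≤ 1.
With {A, B, D} the worst case is 1.
With {A, B, E} the worst case is 1.
No size-3 selection achieves below 1.

1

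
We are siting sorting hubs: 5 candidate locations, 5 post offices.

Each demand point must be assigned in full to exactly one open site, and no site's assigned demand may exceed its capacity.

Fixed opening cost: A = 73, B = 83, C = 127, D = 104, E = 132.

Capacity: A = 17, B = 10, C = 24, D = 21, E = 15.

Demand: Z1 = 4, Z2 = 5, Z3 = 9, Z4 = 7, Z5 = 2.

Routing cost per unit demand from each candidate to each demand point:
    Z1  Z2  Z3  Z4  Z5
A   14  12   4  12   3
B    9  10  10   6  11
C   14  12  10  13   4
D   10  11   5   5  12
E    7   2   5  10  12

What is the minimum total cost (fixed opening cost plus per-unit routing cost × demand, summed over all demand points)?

Open {A, D}; cheapest assignment that respects the capacities:
  A (cap 17, load 11): Z3, Z5 — cost 9×4 + 2×3 = 42
  D (cap 21, load 16): Z1, Z2, Z4 — cost 4×10 + 5×11 + 7×5 = 130
  Shipping 172, fixed 177 → total 349.
  Any other capacity-feasible assignment to {A, D} ships for at least 172.
Compare {B, D}: its best feasible assignment gives total 377.
Compare {D, E}: its best feasible assignment gives total 378.
Every other set of open sites that can feasibly serve all demand totals ≥ 377 even under its best assignment. Minimum: 349.

349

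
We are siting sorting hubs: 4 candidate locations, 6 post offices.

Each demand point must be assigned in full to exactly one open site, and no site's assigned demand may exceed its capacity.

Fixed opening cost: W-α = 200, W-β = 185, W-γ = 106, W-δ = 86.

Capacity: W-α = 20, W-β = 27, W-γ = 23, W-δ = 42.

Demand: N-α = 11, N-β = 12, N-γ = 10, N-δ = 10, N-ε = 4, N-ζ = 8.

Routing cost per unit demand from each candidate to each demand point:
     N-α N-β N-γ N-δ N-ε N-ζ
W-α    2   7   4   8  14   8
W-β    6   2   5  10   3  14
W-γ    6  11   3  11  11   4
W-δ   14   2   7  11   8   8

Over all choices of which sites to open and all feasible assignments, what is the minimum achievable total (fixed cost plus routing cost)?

Open {W-γ, W-δ}; cheapest assignment that respects the capacities:
  W-γ (cap 23, load 21): N-α, N-γ — cost 11×6 + 10×3 = 96
  W-δ (cap 42, load 34): N-β, N-δ, N-ε, N-ζ — cost 12×2 + 10×11 + 4×8 + 8×8 = 230
  Shipping 326, fixed 192 → total 518.
  Any other capacity-feasible assignment to {W-γ, W-δ} ships for at least 326.
Compare {W-β, W-δ}: its best feasible assignment gives total 597.
Compare {W-α, W-δ}: its best feasible assignment gives total 608.
Every other set of open sites that can feasibly serve all demand totals ≥ 597 even under its best assignment. Minimum: 518.

518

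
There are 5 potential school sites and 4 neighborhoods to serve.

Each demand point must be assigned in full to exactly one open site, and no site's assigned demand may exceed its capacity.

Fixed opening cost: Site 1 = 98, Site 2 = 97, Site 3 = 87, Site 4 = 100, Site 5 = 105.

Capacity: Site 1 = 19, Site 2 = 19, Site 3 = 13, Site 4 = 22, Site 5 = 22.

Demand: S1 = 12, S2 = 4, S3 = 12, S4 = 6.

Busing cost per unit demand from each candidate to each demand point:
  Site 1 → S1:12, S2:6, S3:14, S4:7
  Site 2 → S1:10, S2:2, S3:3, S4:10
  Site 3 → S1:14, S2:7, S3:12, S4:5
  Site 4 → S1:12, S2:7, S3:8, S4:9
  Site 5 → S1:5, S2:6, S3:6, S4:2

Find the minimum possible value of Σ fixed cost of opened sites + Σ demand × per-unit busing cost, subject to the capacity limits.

Open {Site 2, Site 5}; cheapest assignment that respects the capacities:
  Site 2 (cap 19, load 16): S2, S3 — cost 4×2 + 12×3 = 44
  Site 5 (cap 22, load 18): S1, S4 — cost 12×5 + 6×2 = 72
  Shipping 116, fixed 202 → total 318.
  Any other capacity-feasible assignment to {Site 2, Site 5} ships for at least 116.
Compare {Site 4, Site 5}: its best feasible assignment gives total 397.
Compare {Site 2, Site 3, Site 5}: its best feasible assignment gives total 405.
Every other set of open sites that can feasibly serve all demand totals ≥ 397 even under its best assignment. Minimum: 318.

318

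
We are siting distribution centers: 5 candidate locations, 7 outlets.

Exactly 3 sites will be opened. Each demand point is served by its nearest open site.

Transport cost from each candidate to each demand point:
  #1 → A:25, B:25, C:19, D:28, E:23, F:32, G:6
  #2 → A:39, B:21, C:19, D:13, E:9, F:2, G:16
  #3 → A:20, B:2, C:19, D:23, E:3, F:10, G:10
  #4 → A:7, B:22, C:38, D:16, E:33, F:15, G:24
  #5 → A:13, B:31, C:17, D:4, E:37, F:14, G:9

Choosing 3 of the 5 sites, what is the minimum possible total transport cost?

Open {#2, #3, #5}.
  A→#5 13, B→#3 2, C→#5 17, D→#5 4, E→#3 3, F→#2 2, G→#5 9  ⇒ total 50.
Compare {#3, #4, #5}: total 52.
Compare {#1, #3, #5}: total 55.
No size-3 selection does better; minimum is 50.

50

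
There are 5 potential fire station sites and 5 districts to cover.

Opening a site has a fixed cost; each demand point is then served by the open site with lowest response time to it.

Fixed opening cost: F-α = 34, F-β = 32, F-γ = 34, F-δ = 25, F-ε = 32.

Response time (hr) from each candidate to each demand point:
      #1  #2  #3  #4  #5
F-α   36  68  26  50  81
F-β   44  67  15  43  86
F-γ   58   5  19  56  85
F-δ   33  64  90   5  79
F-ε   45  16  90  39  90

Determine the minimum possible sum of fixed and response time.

200

Open {F-γ, F-δ}: assign each demand point to its cheapest open site.
  #1→F-δ 33, #2→F-γ 5, #3→F-γ 19, #4→F-δ 5, #5→F-δ 79
  response time 141, fixed 59 → total 200.
Compare {F-β, F-γ, F-δ}: response time 137 + fixed 91 = 228.
Compare {F-γ, F-δ, F-ε}: response time 141 + fixed 91 = 232.
Compare {F-α, F-γ, F-δ}: response time 141 + fixed 93 = 234.
All other subsets cost ≥ 228. Minimum total cost: 200.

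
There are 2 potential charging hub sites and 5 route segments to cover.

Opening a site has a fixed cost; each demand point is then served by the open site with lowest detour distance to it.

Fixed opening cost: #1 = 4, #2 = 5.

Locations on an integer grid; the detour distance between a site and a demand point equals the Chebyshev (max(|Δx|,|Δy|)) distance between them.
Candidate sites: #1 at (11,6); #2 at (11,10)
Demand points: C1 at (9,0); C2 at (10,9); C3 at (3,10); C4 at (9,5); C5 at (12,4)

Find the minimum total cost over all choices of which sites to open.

Open {#1}: assign each demand point to its cheapest open site.
  C1→#1 6, C2→#1 3, C3→#1 8, C4→#1 2, C5→#1 2
  detour distance 21, fixed 4 → total 25.
Compare {#1, #2}: detour distance 19 + fixed 9 = 28.
Compare {#2}: detour distance 30 + fixed 5 = 35.

25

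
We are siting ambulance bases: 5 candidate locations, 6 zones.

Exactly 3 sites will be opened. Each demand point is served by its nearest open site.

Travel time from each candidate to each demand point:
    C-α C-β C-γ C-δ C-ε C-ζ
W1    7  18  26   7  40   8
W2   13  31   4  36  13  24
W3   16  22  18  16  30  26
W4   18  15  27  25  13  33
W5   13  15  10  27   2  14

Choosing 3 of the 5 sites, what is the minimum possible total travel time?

Open {W1, W2, W5}.
  C-α→W1 7, C-β→W5 15, C-γ→W2 4, C-δ→W1 7, C-ε→W5 2, C-ζ→W1 8  ⇒ total 43.
Compare {W1, W3, W5}: total 49.
Compare {W1, W4, W5}: total 49.
No size-3 selection does better; minimum is 43.

43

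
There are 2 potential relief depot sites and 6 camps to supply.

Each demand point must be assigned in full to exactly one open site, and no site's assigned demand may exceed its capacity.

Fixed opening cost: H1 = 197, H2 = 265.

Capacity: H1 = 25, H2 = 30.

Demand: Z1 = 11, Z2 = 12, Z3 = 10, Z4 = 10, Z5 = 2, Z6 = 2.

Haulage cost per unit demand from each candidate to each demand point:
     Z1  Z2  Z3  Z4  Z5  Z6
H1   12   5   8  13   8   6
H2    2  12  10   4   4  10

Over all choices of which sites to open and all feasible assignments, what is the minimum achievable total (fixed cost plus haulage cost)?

Open {H1, H2}; cheapest assignment that respects the capacities:
  H1 (cap 25, load 24): Z2, Z3, Z6 — cost 12×5 + 10×8 + 2×6 = 152
  H2 (cap 30, load 23): Z1, Z4, Z5 — cost 11×2 + 10×4 + 2×4 = 70
  Shipping 222, fixed 462 → total 684.
  Any other capacity-feasible assignment to {H1, H2} ships for at least 222.
Total demand is 47 and no other set of sites has combined capacity ≥ 47, so {H1, H2} is the only feasible choice of open sites. Minimum: 684.

684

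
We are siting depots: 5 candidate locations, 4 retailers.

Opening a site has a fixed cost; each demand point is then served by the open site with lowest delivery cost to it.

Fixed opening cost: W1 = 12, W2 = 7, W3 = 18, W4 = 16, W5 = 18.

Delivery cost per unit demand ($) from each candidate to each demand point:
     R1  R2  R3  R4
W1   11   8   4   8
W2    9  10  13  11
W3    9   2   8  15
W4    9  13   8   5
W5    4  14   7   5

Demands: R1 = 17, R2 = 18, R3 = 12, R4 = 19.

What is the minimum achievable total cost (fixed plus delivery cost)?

Open {W1, W3, W5}: assign each demand point to its cheapest open site.
  R1→W5 17×4=68, R2→W3 18×2=36, R3→W1 12×4=48, R4→W5 19×5=95
  delivery cost 247, fixed 48 → total 295.
Compare {W1, W2, W3, W5}: delivery cost 247 + fixed 55 = 302.
Compare {W1, W3, W4, W5}: delivery cost 247 + fixed 64 = 311.
Compare {W1, W2, W3, W4, W5}: delivery cost 247 + fixed 71 = 318.
All other subsets cost ≥ 302. Minimum total cost: 295.

295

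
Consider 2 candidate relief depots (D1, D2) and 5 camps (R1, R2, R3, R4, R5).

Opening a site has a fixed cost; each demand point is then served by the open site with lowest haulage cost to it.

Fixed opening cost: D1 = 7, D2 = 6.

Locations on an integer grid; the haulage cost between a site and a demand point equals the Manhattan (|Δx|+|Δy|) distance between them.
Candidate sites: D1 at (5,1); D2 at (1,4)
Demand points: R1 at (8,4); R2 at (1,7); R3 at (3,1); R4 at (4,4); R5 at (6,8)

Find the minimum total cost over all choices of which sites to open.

33

Open {D2}: assign each demand point to its cheapest open site.
  R1→D2 7, R2→D2 3, R3→D2 5, R4→D2 3, R5→D2 9
  haulage cost 27, fixed 6 → total 33.
Compare {D1, D2}: haulage cost 22 + fixed 13 = 35.
Compare {D1}: haulage cost 30 + fixed 7 = 37.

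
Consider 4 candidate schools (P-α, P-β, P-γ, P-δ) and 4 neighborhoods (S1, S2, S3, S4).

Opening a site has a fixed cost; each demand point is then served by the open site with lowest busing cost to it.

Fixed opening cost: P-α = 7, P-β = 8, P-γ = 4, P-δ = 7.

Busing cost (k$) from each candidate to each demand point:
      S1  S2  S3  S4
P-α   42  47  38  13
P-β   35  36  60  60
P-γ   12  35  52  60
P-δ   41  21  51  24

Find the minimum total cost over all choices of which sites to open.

Open {P-α, P-γ, P-δ}: assign each demand point to its cheapest open site.
  S1→P-γ 12, S2→P-δ 21, S3→P-α 38, S4→P-α 13
  busing cost 84, fixed 18 → total 102.
Compare {P-α, P-γ}: busing cost 98 + fixed 11 = 109.
Compare {P-α, P-β, P-γ, P-δ}: busing cost 84 + fixed 26 = 110.
Compare {P-α, P-β, P-γ}: busing cost 98 + fixed 19 = 117.
All other subsets cost ≥ 109. Minimum total cost: 102.

102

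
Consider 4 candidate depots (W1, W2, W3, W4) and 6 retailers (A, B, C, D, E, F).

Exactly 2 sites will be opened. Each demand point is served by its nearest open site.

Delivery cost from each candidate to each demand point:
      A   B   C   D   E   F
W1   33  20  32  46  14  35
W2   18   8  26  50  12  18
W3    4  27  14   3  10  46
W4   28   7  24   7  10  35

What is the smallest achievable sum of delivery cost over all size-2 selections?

57

Open {W2, W3}.
  A→W3 4, B→W2 8, C→W3 14, D→W3 3, E→W3 10, F→W2 18  ⇒ total 57.
Compare {W3, W4}: total 73.
Compare {W2, W4}: total 84.
No size-2 selection does better; minimum is 57.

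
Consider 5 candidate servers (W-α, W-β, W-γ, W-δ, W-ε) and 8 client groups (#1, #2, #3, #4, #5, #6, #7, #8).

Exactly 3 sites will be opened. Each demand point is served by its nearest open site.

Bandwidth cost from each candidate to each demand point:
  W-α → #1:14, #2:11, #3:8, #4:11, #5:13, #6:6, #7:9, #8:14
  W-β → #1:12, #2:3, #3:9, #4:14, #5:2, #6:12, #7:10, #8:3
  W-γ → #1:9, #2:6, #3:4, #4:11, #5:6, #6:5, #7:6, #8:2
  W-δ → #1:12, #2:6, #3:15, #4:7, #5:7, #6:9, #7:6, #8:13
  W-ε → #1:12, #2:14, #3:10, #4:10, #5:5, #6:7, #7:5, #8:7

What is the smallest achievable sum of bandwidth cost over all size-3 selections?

Open {W-β, W-γ, W-δ}.
  #1→W-γ 9, #2→W-β 3, #3→W-γ 4, #4→W-δ 7, #5→W-β 2, #6→W-γ 5, #7→W-γ 6, #8→W-γ 2  ⇒ total 38.
Compare {W-β, W-γ, W-ε}: total 40.
Compare {W-α, W-β, W-γ}: total 42.
No size-3 selection does better; minimum is 38.

38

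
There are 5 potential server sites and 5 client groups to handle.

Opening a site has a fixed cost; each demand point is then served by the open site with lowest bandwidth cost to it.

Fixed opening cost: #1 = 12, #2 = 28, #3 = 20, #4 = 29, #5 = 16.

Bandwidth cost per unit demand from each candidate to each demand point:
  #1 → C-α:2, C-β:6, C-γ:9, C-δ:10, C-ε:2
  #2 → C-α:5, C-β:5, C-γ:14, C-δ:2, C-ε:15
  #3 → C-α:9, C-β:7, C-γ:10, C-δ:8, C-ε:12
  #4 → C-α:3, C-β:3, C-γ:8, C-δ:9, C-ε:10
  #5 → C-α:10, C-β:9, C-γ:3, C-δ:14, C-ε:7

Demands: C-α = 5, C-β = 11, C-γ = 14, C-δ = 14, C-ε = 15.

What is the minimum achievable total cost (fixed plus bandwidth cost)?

Open {#1, #2, #5}: assign each demand point to its cheapest open site.
  C-α→#1 5×2=10, C-β→#2 11×5=55, C-γ→#5 14×3=42, C-δ→#2 14×2=28, C-ε→#1 15×2=30
  bandwidth cost 165, fixed 56 → total 221.
Compare {#1, #2, #4, #5}: bandwidth cost 143 + fixed 85 = 228.
Compare {#1, #2, #3, #5}: bandwidth cost 165 + fixed 76 = 241.
Compare {#1, #2, #3, #4, #5}: bandwidth cost 143 + fixed 105 = 248.
All other subsets cost ≥ 228. Minimum total cost: 221.

221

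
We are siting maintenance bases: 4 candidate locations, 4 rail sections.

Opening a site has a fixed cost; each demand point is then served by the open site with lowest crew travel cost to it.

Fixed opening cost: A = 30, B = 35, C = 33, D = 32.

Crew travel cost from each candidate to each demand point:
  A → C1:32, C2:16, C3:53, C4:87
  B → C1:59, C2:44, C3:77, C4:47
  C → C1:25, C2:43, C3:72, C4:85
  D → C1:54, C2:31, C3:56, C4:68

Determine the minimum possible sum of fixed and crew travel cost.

213

Open {A, B}: assign each demand point to its cheapest open site.
  C1→A 32, C2→A 16, C3→A 53, C4→B 47
  crew travel cost 148, fixed 65 → total 213.
Compare {A}: crew travel cost 188 + fixed 30 = 218.
Compare {A, D}: crew travel cost 169 + fixed 62 = 231.
Compare {A, B, C}: crew travel cost 141 + fixed 98 = 239.
All other subsets cost ≥ 218. Minimum total cost: 213.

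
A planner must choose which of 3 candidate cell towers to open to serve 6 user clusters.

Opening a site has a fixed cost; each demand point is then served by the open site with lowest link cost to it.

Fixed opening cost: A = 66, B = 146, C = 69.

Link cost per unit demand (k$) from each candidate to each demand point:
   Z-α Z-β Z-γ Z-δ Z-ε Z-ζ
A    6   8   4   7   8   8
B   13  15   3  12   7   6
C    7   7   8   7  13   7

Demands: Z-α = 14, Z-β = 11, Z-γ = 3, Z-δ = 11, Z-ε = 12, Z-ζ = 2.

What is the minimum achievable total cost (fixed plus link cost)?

439

Open {A}: assign each demand point to its cheapest open site.
  Z-α→A 14×6=84, Z-β→A 11×8=88, Z-γ→A 3×4=12, Z-δ→A 11×7=77, Z-ε→A 12×8=96, Z-ζ→A 2×8=16
  link cost 373, fixed 66 → total 439.
Compare {A, C}: link cost 360 + fixed 135 = 495.
Compare {C}: link cost 446 + fixed 69 = 515.
Compare {A, B}: link cost 354 + fixed 212 = 566.
All other subsets cost ≥ 495. Minimum total cost: 439.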